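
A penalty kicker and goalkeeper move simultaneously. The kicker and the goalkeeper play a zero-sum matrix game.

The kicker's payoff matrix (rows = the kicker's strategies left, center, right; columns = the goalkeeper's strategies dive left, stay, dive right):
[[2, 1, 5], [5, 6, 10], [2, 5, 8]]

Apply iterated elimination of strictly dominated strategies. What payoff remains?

Row left is strictly dominated by row center (5>2, 6>1, 10>5); eliminate left.
Column stay is strictly dominated by dive left for the goalkeeper (5<6, 2<5); eliminate stay.
Column dive right is strictly dominated by dive left for the goalkeeper (5<10, 2<8); eliminate dive right.
Row right is strictly dominated by row center (5>2); eliminate right.
Only (center, dive left) remains, with payoff 5.

5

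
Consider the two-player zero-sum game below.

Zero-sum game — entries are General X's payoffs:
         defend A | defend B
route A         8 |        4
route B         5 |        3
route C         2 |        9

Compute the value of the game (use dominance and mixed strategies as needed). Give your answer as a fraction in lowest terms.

64/11

Row route B is strictly dominated by row route A, so General X never plays it.
The remaining 2×2 game on (route A, route C) × (defend A, defend B) has no saddle point. Let General X play route A with probability p; indifference gives 8p + 2(1−p) = 4p + 9(1−p), so p = 7/11.
Similarly General Y's optimal q on defend A is 5/11, and the value is 8·(5/11) + (4)·(6/11) = 64/11.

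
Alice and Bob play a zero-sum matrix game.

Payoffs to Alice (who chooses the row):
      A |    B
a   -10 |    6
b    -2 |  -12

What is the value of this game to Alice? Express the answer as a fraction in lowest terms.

-66/13

Row minima are -10 and -12, so Alice's maximin is -10; column maxima are -2 and 6, so Bob's minimax is -2. These differ, so the equilibrium is in mixed strategies.
Let Alice play a with probability p. Bob is indifferent when −10p − 2(1−p) = 6p − 12(1−p), giving p = 5/13.
Let Bob play A with probability q. Alice is indifferent when −10q + 6(1−q) = −2q − 12(1−q), giving q = 9/13.
The value is -10·(9/13) + (6)·(4/13) = -66/13.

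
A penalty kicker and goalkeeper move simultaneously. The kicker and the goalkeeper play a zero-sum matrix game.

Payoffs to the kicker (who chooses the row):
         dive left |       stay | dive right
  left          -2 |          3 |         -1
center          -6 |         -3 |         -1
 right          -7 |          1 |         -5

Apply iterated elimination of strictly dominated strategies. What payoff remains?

Column dive right is strictly dominated by dive left for the goalkeeper (-2<-1, -6<-1, -7<-5); eliminate dive right.
Row center is strictly dominated by row left (-2>-6, 3>-3); eliminate center.
Column stay is strictly dominated by dive left for the goalkeeper (-2<3, -7<1); eliminate stay.
Row right is strictly dominated by row left (-2>-7); eliminate right.
Only (left, dive left) remains, with payoff -2.

-2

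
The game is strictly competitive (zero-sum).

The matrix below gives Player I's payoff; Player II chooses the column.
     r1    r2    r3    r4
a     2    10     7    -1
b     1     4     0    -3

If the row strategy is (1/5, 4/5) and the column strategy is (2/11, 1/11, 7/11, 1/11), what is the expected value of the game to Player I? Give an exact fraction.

74/55

Against (2/11, 1/11, 7/11, 1/11), each row's expected payoff is a: 62/11; b: 3/11.
Taking the (1/5, 4/5)-weighted average: (1/5)·(62/11) + (4/5)·(3/11) = 74/55.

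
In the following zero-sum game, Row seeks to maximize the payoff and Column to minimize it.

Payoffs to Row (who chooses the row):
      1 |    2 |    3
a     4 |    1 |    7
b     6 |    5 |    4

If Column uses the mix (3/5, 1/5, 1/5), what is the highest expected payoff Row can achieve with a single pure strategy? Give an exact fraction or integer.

27/5

a: (4)·(3/5) + (1)·(1/5) + (7)·(1/5) = 4.
b: (6)·(3/5) + (5)·(1/5) + (4)·(1/5) = 27/5.
The best pure response is b with expected payoff 27/5.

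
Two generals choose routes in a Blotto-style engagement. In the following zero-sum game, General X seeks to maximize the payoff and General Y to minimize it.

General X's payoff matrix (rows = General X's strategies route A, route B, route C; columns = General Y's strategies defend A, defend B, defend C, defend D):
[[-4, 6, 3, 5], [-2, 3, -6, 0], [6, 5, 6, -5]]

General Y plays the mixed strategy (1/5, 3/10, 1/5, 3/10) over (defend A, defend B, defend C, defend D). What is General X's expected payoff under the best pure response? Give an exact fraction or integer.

route A: (-4)·(1/5) + (6)·(3/10) + (3)·(1/5) + (5)·(3/10) = 31/10.
route B: (-2)·(1/5) + (3)·(3/10) + (-6)·(1/5) + (0)·(3/10) = -7/10.
route C: (6)·(1/5) + (5)·(3/10) + (6)·(1/5) + (-5)·(3/10) = 12/5.
The best pure response is route A with expected payoff 31/10.

31/10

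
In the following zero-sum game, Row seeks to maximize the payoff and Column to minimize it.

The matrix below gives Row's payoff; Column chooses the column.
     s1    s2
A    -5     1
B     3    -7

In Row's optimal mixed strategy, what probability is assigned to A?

Row minima are -5 and -7, so Row's maximin is -5; column maxima are 3 and 1, so Column's minimax is 1. These differ, so the equilibrium is in mixed strategies.
Let Row play A with probability p. Column is indifferent when −5p + 3(1−p) = p − 7(1−p), giving p = 5/8.

5/8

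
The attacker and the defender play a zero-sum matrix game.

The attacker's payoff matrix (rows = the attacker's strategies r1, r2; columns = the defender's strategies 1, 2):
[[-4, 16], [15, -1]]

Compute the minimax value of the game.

59/9

Row minima are -4 and -1, so the attacker's maximin is -1; column maxima are 15 and 16, so the defender's minimax is 15. These differ, so the equilibrium is in mixed strategies.
Let the attacker play r1 with probability p. The defender is indifferent when −4p + 15(1−p) = 16p − (1−p), giving p = 4/9.
Let the defender play 1 with probability q. The attacker is indifferent when −4q + 16(1−q) = 15q − (1−q), giving q = 17/36.
The value is -4·(17/36) + (16)·(19/36) = 59/9.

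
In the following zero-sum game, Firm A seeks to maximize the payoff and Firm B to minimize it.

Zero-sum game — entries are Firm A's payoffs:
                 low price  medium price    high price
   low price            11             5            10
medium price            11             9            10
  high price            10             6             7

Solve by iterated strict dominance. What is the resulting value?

9

Row high price is strictly dominated by row medium price (11>10, 9>6, 10>7); eliminate high price.
Column high price is strictly dominated by medium price for Firm B (5<10, 9<10); eliminate high price.
Column low price is strictly dominated by medium price for Firm B (5<11, 9<11); eliminate low price.
Row low price is strictly dominated by row medium price (9>5); eliminate low price.
Only (medium price, medium price) remains, with payoff 9.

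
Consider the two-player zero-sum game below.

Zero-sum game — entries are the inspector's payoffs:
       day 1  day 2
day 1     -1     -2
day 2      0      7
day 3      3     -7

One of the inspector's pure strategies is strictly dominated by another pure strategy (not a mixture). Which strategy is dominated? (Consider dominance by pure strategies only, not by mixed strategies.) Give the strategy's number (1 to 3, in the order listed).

Compare day 1 with day 2: 0 > -1, 7 > -2.
So day 2 strictly dominates day 1 for the inspector; day 1 is strictly dominated.

1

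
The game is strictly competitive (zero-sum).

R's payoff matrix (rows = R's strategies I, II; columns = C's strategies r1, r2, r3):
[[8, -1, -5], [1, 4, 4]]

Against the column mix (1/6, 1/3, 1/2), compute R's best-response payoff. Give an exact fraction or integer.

I: (8)·(1/6) + (-1)·(1/3) + (-5)·(1/2) = -3/2.
II: (1)·(1/6) + (4)·(1/3) + (4)·(1/2) = 7/2.
The best pure response is II with expected payoff 7/2.

7/2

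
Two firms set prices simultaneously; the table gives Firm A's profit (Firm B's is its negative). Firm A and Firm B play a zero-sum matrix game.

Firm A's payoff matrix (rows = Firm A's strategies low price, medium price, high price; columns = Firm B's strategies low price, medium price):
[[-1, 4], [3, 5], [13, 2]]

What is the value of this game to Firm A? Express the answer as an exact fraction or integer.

59/13

Row low price is strictly dominated by row medium price, so Firm A never plays it.
The remaining 2×2 game on (medium price, high price) × (low price, medium price) has no saddle point. Let Firm A play medium price with probability p; indifference gives 3p + 13(1−p) = 5p + 2(1−p), so p = 11/13.
Similarly Firm B's optimal q on low price is 3/13, and the value is 3·(3/13) + (5)·(10/13) = 59/13.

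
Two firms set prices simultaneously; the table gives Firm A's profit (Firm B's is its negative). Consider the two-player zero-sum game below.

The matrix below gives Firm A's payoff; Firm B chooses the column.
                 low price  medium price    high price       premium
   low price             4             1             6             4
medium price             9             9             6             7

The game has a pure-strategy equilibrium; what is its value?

Row minima: 1, 6 → Firm A's maximin is 6.
Column maxima: 9, 9, 6, 7 → Firm B's minimax is 6.
They coincide at (medium price, high price), so the value is 6.

6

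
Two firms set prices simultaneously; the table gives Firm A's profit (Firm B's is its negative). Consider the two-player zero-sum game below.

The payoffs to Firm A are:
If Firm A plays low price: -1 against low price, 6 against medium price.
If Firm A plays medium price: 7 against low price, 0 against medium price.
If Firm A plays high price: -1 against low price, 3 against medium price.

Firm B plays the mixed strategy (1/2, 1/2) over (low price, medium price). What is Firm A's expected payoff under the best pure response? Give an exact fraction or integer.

low price: (-1)·(1/2) + (6)·(1/2) = 5/2.
medium price: (7)·(1/2) + (0)·(1/2) = 7/2.
high price: (-1)·(1/2) + (3)·(1/2) = 1.
The best pure response is medium price with expected payoff 7/2.

7/2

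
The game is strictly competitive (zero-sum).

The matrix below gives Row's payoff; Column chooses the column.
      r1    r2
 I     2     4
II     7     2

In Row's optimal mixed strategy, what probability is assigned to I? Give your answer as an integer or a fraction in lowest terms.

5/7

Row minima are 2 and 2, so Row's maximin is 2; column maxima are 7 and 4, so Column's minimax is 4. These differ, so the equilibrium is in mixed strategies.
Let Row play I with probability p. Column is indifferent when 2p + 7(1−p) = 4p + 2(1−p), giving p = 5/7.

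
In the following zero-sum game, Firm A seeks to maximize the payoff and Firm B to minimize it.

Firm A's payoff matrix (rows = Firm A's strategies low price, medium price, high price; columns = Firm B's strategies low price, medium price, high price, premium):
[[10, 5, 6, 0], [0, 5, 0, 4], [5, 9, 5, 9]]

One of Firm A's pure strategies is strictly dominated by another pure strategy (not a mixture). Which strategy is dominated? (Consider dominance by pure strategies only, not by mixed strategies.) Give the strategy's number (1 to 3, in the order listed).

Compare medium price with high price: 5 > 0, 9 > 5, 5 > 0, 9 > 4.
So high price strictly dominates medium price for Firm A; medium price is strictly dominated.

2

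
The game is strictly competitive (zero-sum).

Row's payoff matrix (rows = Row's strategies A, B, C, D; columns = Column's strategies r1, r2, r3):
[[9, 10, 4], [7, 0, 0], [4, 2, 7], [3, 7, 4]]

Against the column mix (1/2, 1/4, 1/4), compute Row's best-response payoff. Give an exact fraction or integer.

8

A: (9)·(1/2) + (10)·(1/4) + (4)·(1/4) = 8.
B: (7)·(1/2) + (0)·(1/4) + (0)·(1/4) = 7/2.
C: (4)·(1/2) + (2)·(1/4) + (7)·(1/4) = 17/4.
D: (3)·(1/2) + (7)·(1/4) + (4)·(1/4) = 17/4.
The best pure response is A with expected payoff 8.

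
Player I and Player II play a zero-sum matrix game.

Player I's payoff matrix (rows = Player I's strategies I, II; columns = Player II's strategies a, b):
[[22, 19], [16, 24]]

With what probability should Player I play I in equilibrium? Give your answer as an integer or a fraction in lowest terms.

8/11

Row minima are 19 and 16, so Player I's maximin is 19; column maxima are 22 and 24, so Player II's minimax is 22. These differ, so the equilibrium is in mixed strategies.
Let Player I play I with probability p. Player II is indifferent when 22p + 16(1−p) = 19p + 24(1−p), giving p = 8/11.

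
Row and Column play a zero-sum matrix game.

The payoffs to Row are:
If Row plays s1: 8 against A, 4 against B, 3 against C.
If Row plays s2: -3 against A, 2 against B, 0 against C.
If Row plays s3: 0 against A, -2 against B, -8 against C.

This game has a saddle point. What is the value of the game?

3

Row minima: 3, -3, -8 → Row's maximin is 3.
Column maxima: 8, 4, 3 → Column's minimax is 3.
They coincide at (s1, C), so the value is 3.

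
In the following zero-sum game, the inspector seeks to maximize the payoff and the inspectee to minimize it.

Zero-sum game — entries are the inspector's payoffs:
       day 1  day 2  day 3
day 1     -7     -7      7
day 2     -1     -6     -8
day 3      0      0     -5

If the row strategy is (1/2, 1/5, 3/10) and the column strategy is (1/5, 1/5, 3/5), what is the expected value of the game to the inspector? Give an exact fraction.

Against (1/5, 1/5, 3/5), each row's expected payoff is day 1: 7/5; day 2: -31/5; day 3: -3.
Taking the (1/2, 1/5, 3/10)-weighted average: (1/2)·(7/5) + (1/5)·(-31/5) + (3/10)·(-3) = -36/25.

-36/25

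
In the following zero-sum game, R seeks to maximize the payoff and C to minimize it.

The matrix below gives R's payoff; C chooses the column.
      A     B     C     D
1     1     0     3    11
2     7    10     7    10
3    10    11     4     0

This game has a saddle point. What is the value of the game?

7

Row minima: 0, 7, 0 → R's maximin is 7.
Column maxima: 10, 11, 7, 11 → C's minimax is 7.
They coincide at (2, C), so the value is 7.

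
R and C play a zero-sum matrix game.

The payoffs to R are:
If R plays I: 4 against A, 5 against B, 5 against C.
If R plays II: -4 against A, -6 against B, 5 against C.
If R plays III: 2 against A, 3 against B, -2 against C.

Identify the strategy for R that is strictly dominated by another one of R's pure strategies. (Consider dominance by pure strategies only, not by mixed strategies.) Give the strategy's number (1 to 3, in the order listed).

3

Compare III with I: 4 > 2, 5 > 3, 5 > -2.
So I strictly dominates III for R; III is strictly dominated.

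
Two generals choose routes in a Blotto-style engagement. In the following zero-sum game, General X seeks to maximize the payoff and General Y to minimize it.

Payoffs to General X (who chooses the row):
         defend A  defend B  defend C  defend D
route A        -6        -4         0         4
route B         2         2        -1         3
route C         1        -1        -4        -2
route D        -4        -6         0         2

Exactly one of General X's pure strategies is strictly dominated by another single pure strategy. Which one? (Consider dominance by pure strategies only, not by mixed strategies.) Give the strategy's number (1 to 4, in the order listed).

Compare route C with route B: 2 > 1, 2 > -1, -1 > -4, 3 > -2.
So route B strictly dominates route C for General X; route C is strictly dominated.

3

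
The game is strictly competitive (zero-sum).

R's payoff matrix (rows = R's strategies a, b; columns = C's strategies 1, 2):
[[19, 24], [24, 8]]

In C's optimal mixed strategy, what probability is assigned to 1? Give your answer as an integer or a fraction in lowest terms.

Row minima are 19 and 8, so R's maximin is 19; column maxima are 24 and 24, so C's minimax is 24. These differ, so the equilibrium is in mixed strategies.
Let C play 1 with probability q. R is indifferent when 19q + 24(1−q) = 24q + 8(1−q), giving q = 16/21.

16/21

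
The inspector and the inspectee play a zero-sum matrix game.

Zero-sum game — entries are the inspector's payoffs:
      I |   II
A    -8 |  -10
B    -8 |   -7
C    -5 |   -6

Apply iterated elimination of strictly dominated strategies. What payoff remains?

-6

Row B is strictly dominated by row C (-5>-8, -6>-7); eliminate B.
Row A is strictly dominated by row C (-5>-8, -6>-10); eliminate A.
Column I is strictly dominated by II for the inspectee (-6<-5); eliminate I.
Only (C, II) remains, with payoff -6.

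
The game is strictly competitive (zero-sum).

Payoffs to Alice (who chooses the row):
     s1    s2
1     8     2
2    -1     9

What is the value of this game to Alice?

Row minima are 2 and -1, so Alice's maximin is 2; column maxima are 8 and 9, so Bob's minimax is 8. These differ, so the equilibrium is in mixed strategies.
Let Alice play 1 with probability p. Bob is indifferent when 8p − (1−p) = 2p + 9(1−p), giving p = 5/8.
Let Bob play s1 with probability q. Alice is indifferent when 8q + 2(1−q) = −q + 9(1−q), giving q = 7/16.
The value is 8·(7/16) + (2)·(9/16) = 37/8.

37/8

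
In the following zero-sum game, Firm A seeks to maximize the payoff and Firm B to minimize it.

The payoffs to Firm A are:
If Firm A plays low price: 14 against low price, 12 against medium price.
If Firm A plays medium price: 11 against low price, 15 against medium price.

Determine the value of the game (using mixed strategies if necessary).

Row minima are 12 and 11, so Firm A's maximin is 12; column maxima are 14 and 15, so Firm B's minimax is 14. These differ, so the equilibrium is in mixed strategies.
Let Firm A play low price with probability p. Firm B is indifferent when 14p + 11(1−p) = 12p + 15(1−p), giving p = 2/3.
Let Firm B play low price with probability q. Firm A is indifferent when 14q + 12(1−q) = 11q + 15(1−q), giving q = 1/2.
The value is 14·(1/2) + (12)·(1/2) = 13.

13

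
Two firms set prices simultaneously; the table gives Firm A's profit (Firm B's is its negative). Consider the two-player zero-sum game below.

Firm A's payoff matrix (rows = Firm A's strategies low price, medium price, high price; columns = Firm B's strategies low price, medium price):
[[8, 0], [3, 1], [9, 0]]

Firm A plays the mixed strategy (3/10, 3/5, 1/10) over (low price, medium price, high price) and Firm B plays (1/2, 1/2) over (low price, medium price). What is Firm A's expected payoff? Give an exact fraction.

57/20

Against (1/2, 1/2), each row's expected payoff is low price: 4; medium price: 2; high price: 9/2.
Taking the (3/10, 3/5, 1/10)-weighted average: (3/10)·(4) + (3/5)·(2) + (1/10)·(9/2) = 57/20.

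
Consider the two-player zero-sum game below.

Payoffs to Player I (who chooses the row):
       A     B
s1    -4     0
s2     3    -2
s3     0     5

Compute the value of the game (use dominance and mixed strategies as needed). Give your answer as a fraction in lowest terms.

3/2

Row s1 is strictly dominated by row s3, so Player I never plays it.
The remaining 2×2 game on (s2, s3) × (A, B) has no saddle point. Let Player I play s2 with probability p; indifference gives 3p = −2p + 5(1−p), so p = 1/2.
Similarly Player II's optimal q on A is 7/10, and the value is 3·(7/10) + (-2)·(3/10) = 3/2.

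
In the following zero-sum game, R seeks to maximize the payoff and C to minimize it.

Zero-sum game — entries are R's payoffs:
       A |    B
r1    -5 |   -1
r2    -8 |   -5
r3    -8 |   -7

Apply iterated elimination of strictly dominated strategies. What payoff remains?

-5

Column B is strictly dominated by A for C (-5<-1, -8<-5, -8<-7); eliminate B.
Row r3 is strictly dominated by row r1 (-5>-8); eliminate r3.
Row r2 is strictly dominated by row r1 (-5>-8); eliminate r2.
Only (r1, A) remains, with payoff -5.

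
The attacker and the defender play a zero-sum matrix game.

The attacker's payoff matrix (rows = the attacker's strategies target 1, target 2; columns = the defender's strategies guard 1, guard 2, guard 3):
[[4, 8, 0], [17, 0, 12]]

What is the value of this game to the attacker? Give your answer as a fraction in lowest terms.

Column guard 1 is strictly dominated by guard 3 for the defender (it gives the attacker more in every row).
The remaining 2×2 game on (target 1, target 2) × (guard 2, guard 3) has no saddle point. Let the attacker play target 1 with probability p; indifference gives 8p = 12(1−p), so p = 3/5.
Similarly the defender's optimal q on guard 2 is 3/5, and the value is 8·(3/5) + (0)·(2/5) = 24/5.

24/5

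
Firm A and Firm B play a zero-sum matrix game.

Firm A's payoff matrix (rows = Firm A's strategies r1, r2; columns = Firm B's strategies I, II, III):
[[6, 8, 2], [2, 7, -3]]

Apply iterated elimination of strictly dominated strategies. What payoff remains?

2

Row r2 is strictly dominated by row r1 (6>2, 8>7, 2>-3); eliminate r2.
Column I is strictly dominated by III for Firm B (2<6); eliminate I.
Column II is strictly dominated by III for Firm B (2<8); eliminate II.
Only (r1, III) remains, with payoff 2.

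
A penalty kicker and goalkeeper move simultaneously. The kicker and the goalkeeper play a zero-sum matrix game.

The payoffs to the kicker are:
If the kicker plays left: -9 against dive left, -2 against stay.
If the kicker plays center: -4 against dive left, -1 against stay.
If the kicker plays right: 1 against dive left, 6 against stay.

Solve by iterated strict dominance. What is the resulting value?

1

Column stay is strictly dominated by dive left for the goalkeeper (-9<-2, -4<-1, 1<6); eliminate stay.
Row left is strictly dominated by row center (-4>-9); eliminate left.
Row center is strictly dominated by row right (1>-4); eliminate center.
Only (right, dive left) remains, with payoff 1.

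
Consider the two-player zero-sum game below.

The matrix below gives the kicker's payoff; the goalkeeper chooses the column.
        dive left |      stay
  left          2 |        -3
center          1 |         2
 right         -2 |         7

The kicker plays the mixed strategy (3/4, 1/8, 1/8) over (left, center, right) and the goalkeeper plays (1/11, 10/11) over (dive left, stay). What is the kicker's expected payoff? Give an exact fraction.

-79/88

Against (1/11, 10/11), each row's expected payoff is left: -28/11; center: 21/11; right: 68/11.
Taking the (3/4, 1/8, 1/8)-weighted average: (3/4)·(-28/11) + (1/8)·(21/11) + (1/8)·(68/11) = -79/88.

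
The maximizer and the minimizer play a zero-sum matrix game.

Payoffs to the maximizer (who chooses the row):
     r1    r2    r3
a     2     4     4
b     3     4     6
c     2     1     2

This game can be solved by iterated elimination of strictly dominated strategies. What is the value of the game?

Row c is strictly dominated by row b (3>2, 4>1, 6>2); eliminate c.
Column r3 is strictly dominated by r1 for the minimizer (2<4, 3<6); eliminate r3.
Column r2 is strictly dominated by r1 for the minimizer (2<4, 3<4); eliminate r2.
Row a is strictly dominated by row b (3>2); eliminate a.
Only (b, r1) remains, with payoff 3.

3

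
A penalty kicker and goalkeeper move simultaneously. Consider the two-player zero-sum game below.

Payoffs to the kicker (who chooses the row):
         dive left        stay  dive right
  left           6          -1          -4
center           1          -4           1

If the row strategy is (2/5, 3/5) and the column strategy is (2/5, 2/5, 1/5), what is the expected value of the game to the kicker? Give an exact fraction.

Against (2/5, 2/5, 1/5), each row's expected payoff is left: 6/5; center: -1.
Taking the (2/5, 3/5)-weighted average: (2/5)·(6/5) + (3/5)·(-1) = -3/25.

-3/25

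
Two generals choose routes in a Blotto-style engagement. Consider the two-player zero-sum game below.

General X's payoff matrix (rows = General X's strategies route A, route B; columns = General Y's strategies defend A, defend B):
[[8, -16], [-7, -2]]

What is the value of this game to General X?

-128/29

Row minima are -16 and -7, so General X's maximin is -7; column maxima are 8 and -2, so General Y's minimax is -2. These differ, so the equilibrium is in mixed strategies.
Let General X play route A with probability p. General Y is indifferent when 8p − 7(1−p) = −16p − 2(1−p), giving p = 5/29.
Let General Y play defend A with probability q. General X is indifferent when 8q − 16(1−q) = −7q − 2(1−q), giving q = 14/29.
The value is 8·(14/29) + (-16)·(15/29) = -128/29.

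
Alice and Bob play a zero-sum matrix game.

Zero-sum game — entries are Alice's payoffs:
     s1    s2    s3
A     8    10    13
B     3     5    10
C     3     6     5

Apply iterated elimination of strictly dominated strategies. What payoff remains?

Column s2 is strictly dominated by s1 for Bob (8<10, 3<5, 3<6); eliminate s2.
Column s3 is strictly dominated by s1 for Bob (8<13, 3<10, 3<5); eliminate s3.
Row B is strictly dominated by row A (8>3); eliminate B.
Row C is strictly dominated by row A (8>3); eliminate C.
Only (A, s1) remains, with payoff 8.

8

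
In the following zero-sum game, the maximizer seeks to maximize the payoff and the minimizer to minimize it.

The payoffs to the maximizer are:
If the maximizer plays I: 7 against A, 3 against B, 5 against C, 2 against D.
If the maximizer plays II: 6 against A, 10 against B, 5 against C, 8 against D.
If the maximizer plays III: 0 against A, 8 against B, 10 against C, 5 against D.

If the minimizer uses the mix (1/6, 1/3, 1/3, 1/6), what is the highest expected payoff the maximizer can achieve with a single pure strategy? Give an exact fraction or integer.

I: (7)·(1/6) + (3)·(1/3) + (5)·(1/3) + (2)·(1/6) = 25/6.
II: (6)·(1/6) + (10)·(1/3) + (5)·(1/3) + (8)·(1/6) = 22/3.
III: (0)·(1/6) + (8)·(1/3) + (10)·(1/3) + (5)·(1/6) = 41/6.
The best pure response is II with expected payoff 22/3.

22/3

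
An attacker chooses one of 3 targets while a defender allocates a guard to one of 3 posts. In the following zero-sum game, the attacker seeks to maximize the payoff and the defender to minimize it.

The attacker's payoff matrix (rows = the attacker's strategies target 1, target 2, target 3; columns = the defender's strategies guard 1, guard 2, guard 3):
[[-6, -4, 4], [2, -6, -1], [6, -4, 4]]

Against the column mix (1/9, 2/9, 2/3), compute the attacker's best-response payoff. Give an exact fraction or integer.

target 1: (-6)·(1/9) + (-4)·(2/9) + (4)·(2/3) = 10/9.
target 2: (2)·(1/9) + (-6)·(2/9) + (-1)·(2/3) = -16/9.
target 3: (6)·(1/9) + (-4)·(2/9) + (4)·(2/3) = 22/9.
The best pure response is target 3 with expected payoff 22/9.

22/9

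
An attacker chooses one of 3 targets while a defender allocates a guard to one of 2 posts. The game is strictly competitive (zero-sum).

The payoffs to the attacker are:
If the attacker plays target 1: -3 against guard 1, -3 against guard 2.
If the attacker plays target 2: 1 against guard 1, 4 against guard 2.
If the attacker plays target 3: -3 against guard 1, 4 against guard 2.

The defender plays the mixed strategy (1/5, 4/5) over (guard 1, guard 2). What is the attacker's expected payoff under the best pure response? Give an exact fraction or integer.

target 1: (-3)·(1/5) + (-3)·(4/5) = -3.
target 2: (1)·(1/5) + (4)·(4/5) = 17/5.
target 3: (-3)·(1/5) + (4)·(4/5) = 13/5.
The best pure response is target 2 with expected payoff 17/5.

17/5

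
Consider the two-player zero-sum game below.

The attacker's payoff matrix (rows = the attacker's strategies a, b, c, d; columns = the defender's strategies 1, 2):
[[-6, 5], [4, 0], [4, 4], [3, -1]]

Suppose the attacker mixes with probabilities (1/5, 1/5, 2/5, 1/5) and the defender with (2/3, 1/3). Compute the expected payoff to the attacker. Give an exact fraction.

Against (2/3, 1/3), each row's expected payoff is a: -7/3; b: 8/3; c: 4; d: 5/3.
Taking the (1/5, 1/5, 2/5, 1/5)-weighted average: (1/5)·(-7/3) + (1/5)·(8/3) + (2/5)·(4) + (1/5)·(5/3) = 2.

2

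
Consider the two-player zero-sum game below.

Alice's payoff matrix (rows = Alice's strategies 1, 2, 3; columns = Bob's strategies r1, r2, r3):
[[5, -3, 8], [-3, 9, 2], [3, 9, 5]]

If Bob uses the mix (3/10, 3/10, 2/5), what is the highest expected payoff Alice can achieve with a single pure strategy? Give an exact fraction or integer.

1: (5)·(3/10) + (-3)·(3/10) + (8)·(2/5) = 19/5.
2: (-3)·(3/10) + (9)·(3/10) + (2)·(2/5) = 13/5.
3: (3)·(3/10) + (9)·(3/10) + (5)·(2/5) = 28/5.
The best pure response is 3 with expected payoff 28/5.

28/5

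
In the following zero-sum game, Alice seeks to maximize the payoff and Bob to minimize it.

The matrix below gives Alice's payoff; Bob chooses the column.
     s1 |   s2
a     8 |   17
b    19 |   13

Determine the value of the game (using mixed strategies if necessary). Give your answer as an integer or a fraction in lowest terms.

73/5

Row minima are 8 and 13, so Alice's maximin is 13; column maxima are 19 and 17, so Bob's minimax is 17. These differ, so the equilibrium is in mixed strategies.
Let Alice play a with probability p. Bob is indifferent when 8p + 19(1−p) = 17p + 13(1−p), giving p = 2/5.
Let Bob play s1 with probability q. Alice is indifferent when 8q + 17(1−q) = 19q + 13(1−q), giving q = 4/15.
The value is 8·(4/15) + (17)·(11/15) = 73/5.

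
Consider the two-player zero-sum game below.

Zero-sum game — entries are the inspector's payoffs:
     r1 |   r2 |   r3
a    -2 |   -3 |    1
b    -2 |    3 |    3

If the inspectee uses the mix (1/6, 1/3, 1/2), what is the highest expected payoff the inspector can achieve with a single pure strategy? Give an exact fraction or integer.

13/6

a: (-2)·(1/6) + (-3)·(1/3) + (1)·(1/2) = -5/6.
b: (-2)·(1/6) + (3)·(1/3) + (3)·(1/2) = 13/6.
The best pure response is b with expected payoff 13/6.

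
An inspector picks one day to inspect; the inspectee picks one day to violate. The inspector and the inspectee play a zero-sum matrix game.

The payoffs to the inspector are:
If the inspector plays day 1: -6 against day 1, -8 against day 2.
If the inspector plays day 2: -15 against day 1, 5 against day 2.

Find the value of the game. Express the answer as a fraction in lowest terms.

Row minima are -8 and -15, so the inspector's maximin is -8; column maxima are -6 and 5, so the inspectee's minimax is -6. These differ, so the equilibrium is in mixed strategies.
Let the inspector play day 1 with probability p. The inspectee is indifferent when −6p − 15(1−p) = −8p + 5(1−p), giving p = 10/11.
Let the inspectee play day 1 with probability q. The inspector is indifferent when −6q − 8(1−q) = −15q + 5(1−q), giving q = 13/22.
The value is -6·(13/22) + (-8)·(9/22) = -75/11.

-75/11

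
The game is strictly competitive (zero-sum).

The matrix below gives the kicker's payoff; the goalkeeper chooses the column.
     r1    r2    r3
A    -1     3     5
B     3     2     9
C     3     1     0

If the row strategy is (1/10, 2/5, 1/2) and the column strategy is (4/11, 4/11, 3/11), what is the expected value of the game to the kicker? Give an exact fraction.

Against (4/11, 4/11, 3/11), each row's expected payoff is A: 23/11; B: 47/11; C: 16/11.
Taking the (1/10, 2/5, 1/2)-weighted average: (1/10)·(23/11) + (2/5)·(47/11) + (1/2)·(16/11) = 291/110.

291/110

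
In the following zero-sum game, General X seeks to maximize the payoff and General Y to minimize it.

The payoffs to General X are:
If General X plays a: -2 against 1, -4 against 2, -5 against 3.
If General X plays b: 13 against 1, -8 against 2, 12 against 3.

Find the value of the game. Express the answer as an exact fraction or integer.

Column 1 is strictly dominated by 3 for General Y (it gives General X more in every row).
The remaining 2×2 game on (a, b) × (2, 3) has no saddle point. Let General X play a with probability p; indifference gives −4p − 8(1−p) = −5p + 12(1−p), so p = 20/21.
Similarly General Y's optimal q on 2 is 17/21, and the value is -4·(17/21) + (-5)·(4/21) = -88/21.

-88/21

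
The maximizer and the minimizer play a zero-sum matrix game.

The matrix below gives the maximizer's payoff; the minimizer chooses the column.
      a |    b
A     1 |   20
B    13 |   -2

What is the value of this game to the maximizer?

131/17

Row minima are 1 and -2, so the maximizer's maximin is 1; column maxima are 13 and 20, so the minimizer's minimax is 13. These differ, so the equilibrium is in mixed strategies.
Let the maximizer play A with probability p. The minimizer is indifferent when p + 13(1−p) = 20p − 2(1−p), giving p = 15/34.
Let the minimizer play a with probability q. The maximizer is indifferent when q + 20(1−q) = 13q − 2(1−q), giving q = 11/17.
The value is 1·(11/17) + (20)·(6/17) = 131/17.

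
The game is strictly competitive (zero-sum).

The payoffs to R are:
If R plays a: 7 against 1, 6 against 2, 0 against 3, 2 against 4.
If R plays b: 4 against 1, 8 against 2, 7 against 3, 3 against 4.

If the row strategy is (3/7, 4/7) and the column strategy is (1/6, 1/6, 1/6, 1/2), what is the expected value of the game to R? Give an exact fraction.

Against (1/6, 1/6, 1/6, 1/2), each row's expected payoff is a: 19/6; b: 14/3.
Taking the (3/7, 4/7)-weighted average: (3/7)·(19/6) + (4/7)·(14/3) = 169/42.

169/42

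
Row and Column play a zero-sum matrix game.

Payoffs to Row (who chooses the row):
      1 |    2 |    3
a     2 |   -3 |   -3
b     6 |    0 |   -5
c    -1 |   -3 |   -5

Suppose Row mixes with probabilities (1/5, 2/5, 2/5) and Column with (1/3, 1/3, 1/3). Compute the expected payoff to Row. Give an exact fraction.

Against (1/3, 1/3, 1/3), each row's expected payoff is a: -4/3; b: 1/3; c: -3.
Taking the (1/5, 2/5, 2/5)-weighted average: (1/5)·(-4/3) + (2/5)·(1/3) + (2/5)·(-3) = -4/3.

-4/3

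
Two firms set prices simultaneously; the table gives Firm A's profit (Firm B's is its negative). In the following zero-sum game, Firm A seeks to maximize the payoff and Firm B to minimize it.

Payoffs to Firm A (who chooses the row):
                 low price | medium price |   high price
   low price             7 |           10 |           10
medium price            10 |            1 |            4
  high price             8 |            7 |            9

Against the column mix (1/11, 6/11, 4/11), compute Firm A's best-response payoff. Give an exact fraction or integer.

107/11

low price: (7)·(1/11) + (10)·(6/11) + (10)·(4/11) = 107/11.
medium price: (10)·(1/11) + (1)·(6/11) + (4)·(4/11) = 32/11.
high price: (8)·(1/11) + (7)·(6/11) + (9)·(4/11) = 86/11.
The best pure response is low price with expected payoff 107/11.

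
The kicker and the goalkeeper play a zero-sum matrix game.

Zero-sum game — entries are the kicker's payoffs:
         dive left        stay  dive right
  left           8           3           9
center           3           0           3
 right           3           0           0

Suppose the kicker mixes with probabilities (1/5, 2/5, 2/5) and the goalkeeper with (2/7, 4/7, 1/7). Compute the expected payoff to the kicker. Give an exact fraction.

67/35

Against (2/7, 4/7, 1/7), each row's expected payoff is left: 37/7; center: 9/7; right: 6/7.
Taking the (1/5, 2/5, 2/5)-weighted average: (1/5)·(37/7) + (2/5)·(9/7) + (2/5)·(6/7) = 67/35.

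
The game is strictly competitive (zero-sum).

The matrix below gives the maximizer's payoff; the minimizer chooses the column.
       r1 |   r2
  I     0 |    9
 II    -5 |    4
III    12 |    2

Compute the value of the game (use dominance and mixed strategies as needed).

Row II is strictly dominated by row I, so the maximizer never plays it.
The remaining 2×2 game on (I, III) × (r1, r2) has no saddle point. Let the maximizer play I with probability p; indifference gives 12(1−p) = 9p + 2(1−p), so p = 10/19.
Similarly the minimizer's optimal q on r1 is 7/19, and the value is 0·(7/19) + (9)·(12/19) = 108/19.

108/19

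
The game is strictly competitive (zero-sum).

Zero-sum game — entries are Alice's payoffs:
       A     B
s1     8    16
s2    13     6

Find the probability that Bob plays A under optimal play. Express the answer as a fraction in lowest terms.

Row minima are 8 and 6, so Alice's maximin is 8; column maxima are 13 and 16, so Bob's minimax is 13. These differ, so the equilibrium is in mixed strategies.
Let Bob play A with probability q. Alice is indifferent when 8q + 16(1−q) = 13q + 6(1−q), giving q = 2/3.

2/3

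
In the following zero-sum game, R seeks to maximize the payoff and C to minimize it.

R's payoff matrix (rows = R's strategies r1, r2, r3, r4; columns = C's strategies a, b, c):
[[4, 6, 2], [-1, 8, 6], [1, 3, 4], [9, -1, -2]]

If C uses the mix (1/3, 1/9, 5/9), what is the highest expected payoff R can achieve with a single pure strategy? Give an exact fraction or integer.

r1: (4)·(1/3) + (6)·(1/9) + (2)·(5/9) = 28/9.
r2: (-1)·(1/3) + (8)·(1/9) + (6)·(5/9) = 35/9.
r3: (1)·(1/3) + (3)·(1/9) + (4)·(5/9) = 26/9.
r4: (9)·(1/3) + (-1)·(1/9) + (-2)·(5/9) = 16/9.
The best pure response is r2 with expected payoff 35/9.

35/9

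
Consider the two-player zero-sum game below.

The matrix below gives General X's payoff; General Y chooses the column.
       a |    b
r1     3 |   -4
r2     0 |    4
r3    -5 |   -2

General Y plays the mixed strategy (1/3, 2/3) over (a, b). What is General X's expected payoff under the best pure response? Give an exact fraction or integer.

8/3

r1: (3)·(1/3) + (-4)·(2/3) = -5/3.
r2: (0)·(1/3) + (4)·(2/3) = 8/3.
r3: (-5)·(1/3) + (-2)·(2/3) = -3.
The best pure response is r2 with expected payoff 8/3.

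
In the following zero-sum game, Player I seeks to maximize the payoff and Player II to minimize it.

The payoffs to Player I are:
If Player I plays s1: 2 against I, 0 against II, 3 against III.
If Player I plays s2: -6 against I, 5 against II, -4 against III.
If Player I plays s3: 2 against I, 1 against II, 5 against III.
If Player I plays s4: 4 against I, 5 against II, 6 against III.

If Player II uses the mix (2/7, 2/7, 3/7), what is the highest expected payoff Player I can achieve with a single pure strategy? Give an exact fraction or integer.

36/7

s1: (2)·(2/7) + (0)·(2/7) + (3)·(3/7) = 13/7.
s2: (-6)·(2/7) + (5)·(2/7) + (-4)·(3/7) = -2.
s3: (2)·(2/7) + (1)·(2/7) + (5)·(3/7) = 3.
s4: (4)·(2/7) + (5)·(2/7) + (6)·(3/7) = 36/7.
The best pure response is s4 with expected payoff 36/7.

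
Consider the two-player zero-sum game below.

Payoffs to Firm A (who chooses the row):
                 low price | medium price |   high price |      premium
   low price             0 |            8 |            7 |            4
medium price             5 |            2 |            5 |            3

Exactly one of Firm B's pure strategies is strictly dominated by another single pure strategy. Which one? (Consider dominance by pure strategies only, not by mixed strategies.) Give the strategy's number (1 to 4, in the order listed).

Firm B prefers columns that give Firm A less. Compare high price with premium: 4 < 7, 3 < 5.
So premium strictly dominates high price for Firm B; high price is strictly dominated.

3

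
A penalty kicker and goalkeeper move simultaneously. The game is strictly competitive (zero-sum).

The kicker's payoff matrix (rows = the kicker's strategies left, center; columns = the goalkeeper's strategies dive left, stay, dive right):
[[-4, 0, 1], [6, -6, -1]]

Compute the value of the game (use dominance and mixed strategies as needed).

Column dive right is strictly dominated by stay for the goalkeeper (it gives the kicker more in every row).
The remaining 2×2 game on (left, center) × (dive left, stay) has no saddle point. Let the kicker play left with probability p; indifference gives −4p + 6(1−p) = −6(1−p), so p = 3/4.
Similarly the goalkeeper's optimal q on dive left is 3/8, and the value is -4·(3/8) + (0)·(5/8) = -3/2.

-3/2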